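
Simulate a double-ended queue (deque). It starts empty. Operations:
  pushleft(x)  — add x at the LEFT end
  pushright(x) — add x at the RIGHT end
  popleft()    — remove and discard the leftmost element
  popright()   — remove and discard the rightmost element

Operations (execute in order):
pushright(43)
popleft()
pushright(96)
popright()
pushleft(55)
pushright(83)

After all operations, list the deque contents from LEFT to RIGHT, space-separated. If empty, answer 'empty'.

pushright(43): [43]
popleft(): []
pushright(96): [96]
popright(): []
pushleft(55): [55]
pushright(83): [55, 83]

Answer: 55 83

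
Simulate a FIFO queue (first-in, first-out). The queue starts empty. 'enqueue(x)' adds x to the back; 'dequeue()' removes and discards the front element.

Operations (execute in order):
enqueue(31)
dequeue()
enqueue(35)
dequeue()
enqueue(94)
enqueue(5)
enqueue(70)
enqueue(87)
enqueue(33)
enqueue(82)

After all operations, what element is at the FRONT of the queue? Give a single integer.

enqueue(31): queue = [31]
dequeue(): queue = []
enqueue(35): queue = [35]
dequeue(): queue = []
enqueue(94): queue = [94]
enqueue(5): queue = [94, 5]
enqueue(70): queue = [94, 5, 70]
enqueue(87): queue = [94, 5, 70, 87]
enqueue(33): queue = [94, 5, 70, 87, 33]
enqueue(82): queue = [94, 5, 70, 87, 33, 82]

Answer: 94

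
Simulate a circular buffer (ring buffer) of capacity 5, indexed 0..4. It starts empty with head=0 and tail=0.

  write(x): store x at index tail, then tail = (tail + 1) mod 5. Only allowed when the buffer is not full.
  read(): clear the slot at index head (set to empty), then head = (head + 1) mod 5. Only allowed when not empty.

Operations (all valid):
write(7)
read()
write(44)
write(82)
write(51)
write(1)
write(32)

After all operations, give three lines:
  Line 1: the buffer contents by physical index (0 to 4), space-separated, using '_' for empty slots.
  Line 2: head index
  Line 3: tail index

Answer: 32 44 82 51 1
1
1

Derivation:
write(7): buf=[7 _ _ _ _], head=0, tail=1, size=1
read(): buf=[_ _ _ _ _], head=1, tail=1, size=0
write(44): buf=[_ 44 _ _ _], head=1, tail=2, size=1
write(82): buf=[_ 44 82 _ _], head=1, tail=3, size=2
write(51): buf=[_ 44 82 51 _], head=1, tail=4, size=3
write(1): buf=[_ 44 82 51 1], head=1, tail=0, size=4
write(32): buf=[32 44 82 51 1], head=1, tail=1, size=5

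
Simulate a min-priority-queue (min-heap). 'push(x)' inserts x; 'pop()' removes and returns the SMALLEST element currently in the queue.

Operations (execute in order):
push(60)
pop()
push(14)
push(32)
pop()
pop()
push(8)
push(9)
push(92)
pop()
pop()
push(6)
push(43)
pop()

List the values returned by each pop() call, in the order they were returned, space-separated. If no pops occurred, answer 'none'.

push(60): heap contents = [60]
pop() → 60: heap contents = []
push(14): heap contents = [14]
push(32): heap contents = [14, 32]
pop() → 14: heap contents = [32]
pop() → 32: heap contents = []
push(8): heap contents = [8]
push(9): heap contents = [8, 9]
push(92): heap contents = [8, 9, 92]
pop() → 8: heap contents = [9, 92]
pop() → 9: heap contents = [92]
push(6): heap contents = [6, 92]
push(43): heap contents = [6, 43, 92]
pop() → 6: heap contents = [43, 92]

Answer: 60 14 32 8 9 6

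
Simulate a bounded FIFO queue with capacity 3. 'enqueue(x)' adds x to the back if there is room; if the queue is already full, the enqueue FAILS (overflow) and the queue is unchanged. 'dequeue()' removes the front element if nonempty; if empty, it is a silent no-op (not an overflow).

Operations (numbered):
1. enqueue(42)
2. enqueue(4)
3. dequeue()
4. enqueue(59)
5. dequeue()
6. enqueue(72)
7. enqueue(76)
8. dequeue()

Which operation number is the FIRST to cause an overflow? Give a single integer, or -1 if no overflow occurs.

Answer: -1

Derivation:
1. enqueue(42): size=1
2. enqueue(4): size=2
3. dequeue(): size=1
4. enqueue(59): size=2
5. dequeue(): size=1
6. enqueue(72): size=2
7. enqueue(76): size=3
8. dequeue(): size=2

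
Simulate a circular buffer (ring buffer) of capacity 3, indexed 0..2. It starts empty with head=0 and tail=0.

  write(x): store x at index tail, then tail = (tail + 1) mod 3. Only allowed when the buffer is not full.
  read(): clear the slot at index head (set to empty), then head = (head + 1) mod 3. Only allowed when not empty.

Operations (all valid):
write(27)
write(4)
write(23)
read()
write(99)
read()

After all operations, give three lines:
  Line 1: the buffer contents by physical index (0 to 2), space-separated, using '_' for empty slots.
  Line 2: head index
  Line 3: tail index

write(27): buf=[27 _ _], head=0, tail=1, size=1
write(4): buf=[27 4 _], head=0, tail=2, size=2
write(23): buf=[27 4 23], head=0, tail=0, size=3
read(): buf=[_ 4 23], head=1, tail=0, size=2
write(99): buf=[99 4 23], head=1, tail=1, size=3
read(): buf=[99 _ 23], head=2, tail=1, size=2

Answer: 99 _ 23
2
1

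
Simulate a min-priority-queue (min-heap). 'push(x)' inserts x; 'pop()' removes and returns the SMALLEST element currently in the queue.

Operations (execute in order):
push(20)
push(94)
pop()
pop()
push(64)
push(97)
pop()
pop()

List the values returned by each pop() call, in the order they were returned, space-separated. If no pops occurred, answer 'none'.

Answer: 20 94 64 97

Derivation:
push(20): heap contents = [20]
push(94): heap contents = [20, 94]
pop() → 20: heap contents = [94]
pop() → 94: heap contents = []
push(64): heap contents = [64]
push(97): heap contents = [64, 97]
pop() → 64: heap contents = [97]
pop() → 97: heap contents = []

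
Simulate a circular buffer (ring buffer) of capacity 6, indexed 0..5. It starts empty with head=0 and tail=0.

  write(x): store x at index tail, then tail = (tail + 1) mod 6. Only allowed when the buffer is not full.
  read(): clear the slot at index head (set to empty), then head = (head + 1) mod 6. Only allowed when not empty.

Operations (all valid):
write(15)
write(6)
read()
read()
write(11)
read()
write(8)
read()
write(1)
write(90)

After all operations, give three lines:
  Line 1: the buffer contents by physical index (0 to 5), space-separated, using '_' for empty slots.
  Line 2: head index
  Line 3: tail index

Answer: _ _ _ _ 1 90
4
0

Derivation:
write(15): buf=[15 _ _ _ _ _], head=0, tail=1, size=1
write(6): buf=[15 6 _ _ _ _], head=0, tail=2, size=2
read(): buf=[_ 6 _ _ _ _], head=1, tail=2, size=1
read(): buf=[_ _ _ _ _ _], head=2, tail=2, size=0
write(11): buf=[_ _ 11 _ _ _], head=2, tail=3, size=1
read(): buf=[_ _ _ _ _ _], head=3, tail=3, size=0
write(8): buf=[_ _ _ 8 _ _], head=3, tail=4, size=1
read(): buf=[_ _ _ _ _ _], head=4, tail=4, size=0
write(1): buf=[_ _ _ _ 1 _], head=4, tail=5, size=1
write(90): buf=[_ _ _ _ 1 90], head=4, tail=0, size=2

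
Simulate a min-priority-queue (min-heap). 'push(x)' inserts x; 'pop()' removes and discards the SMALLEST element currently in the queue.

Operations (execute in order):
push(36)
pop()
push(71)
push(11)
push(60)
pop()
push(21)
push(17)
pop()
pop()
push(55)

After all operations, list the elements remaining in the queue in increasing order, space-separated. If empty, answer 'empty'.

push(36): heap contents = [36]
pop() → 36: heap contents = []
push(71): heap contents = [71]
push(11): heap contents = [11, 71]
push(60): heap contents = [11, 60, 71]
pop() → 11: heap contents = [60, 71]
push(21): heap contents = [21, 60, 71]
push(17): heap contents = [17, 21, 60, 71]
pop() → 17: heap contents = [21, 60, 71]
pop() → 21: heap contents = [60, 71]
push(55): heap contents = [55, 60, 71]

Answer: 55 60 71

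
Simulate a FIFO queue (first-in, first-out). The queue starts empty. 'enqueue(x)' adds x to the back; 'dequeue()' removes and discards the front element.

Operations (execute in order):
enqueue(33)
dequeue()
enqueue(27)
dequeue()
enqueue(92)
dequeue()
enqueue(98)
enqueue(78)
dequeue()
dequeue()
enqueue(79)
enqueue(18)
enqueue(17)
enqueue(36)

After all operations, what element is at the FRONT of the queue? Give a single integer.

Answer: 79

Derivation:
enqueue(33): queue = [33]
dequeue(): queue = []
enqueue(27): queue = [27]
dequeue(): queue = []
enqueue(92): queue = [92]
dequeue(): queue = []
enqueue(98): queue = [98]
enqueue(78): queue = [98, 78]
dequeue(): queue = [78]
dequeue(): queue = []
enqueue(79): queue = [79]
enqueue(18): queue = [79, 18]
enqueue(17): queue = [79, 18, 17]
enqueue(36): queue = [79, 18, 17, 36]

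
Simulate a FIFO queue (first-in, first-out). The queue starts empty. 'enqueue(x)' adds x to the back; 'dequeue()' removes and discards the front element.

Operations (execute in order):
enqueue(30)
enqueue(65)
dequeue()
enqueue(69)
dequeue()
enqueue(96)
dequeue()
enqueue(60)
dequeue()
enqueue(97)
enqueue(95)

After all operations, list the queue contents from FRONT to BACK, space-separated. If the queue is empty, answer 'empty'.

enqueue(30): [30]
enqueue(65): [30, 65]
dequeue(): [65]
enqueue(69): [65, 69]
dequeue(): [69]
enqueue(96): [69, 96]
dequeue(): [96]
enqueue(60): [96, 60]
dequeue(): [60]
enqueue(97): [60, 97]
enqueue(95): [60, 97, 95]

Answer: 60 97 95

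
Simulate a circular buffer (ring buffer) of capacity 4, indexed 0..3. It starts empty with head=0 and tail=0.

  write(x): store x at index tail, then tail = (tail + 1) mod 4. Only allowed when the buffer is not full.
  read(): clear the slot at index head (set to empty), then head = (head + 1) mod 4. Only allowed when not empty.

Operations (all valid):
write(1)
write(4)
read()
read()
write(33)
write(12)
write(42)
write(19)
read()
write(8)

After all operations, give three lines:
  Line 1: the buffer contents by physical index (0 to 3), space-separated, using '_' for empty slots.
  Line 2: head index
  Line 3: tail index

write(1): buf=[1 _ _ _], head=0, tail=1, size=1
write(4): buf=[1 4 _ _], head=0, tail=2, size=2
read(): buf=[_ 4 _ _], head=1, tail=2, size=1
read(): buf=[_ _ _ _], head=2, tail=2, size=0
write(33): buf=[_ _ 33 _], head=2, tail=3, size=1
write(12): buf=[_ _ 33 12], head=2, tail=0, size=2
write(42): buf=[42 _ 33 12], head=2, tail=1, size=3
write(19): buf=[42 19 33 12], head=2, tail=2, size=4
read(): buf=[42 19 _ 12], head=3, tail=2, size=3
write(8): buf=[42 19 8 12], head=3, tail=3, size=4

Answer: 42 19 8 12
3
3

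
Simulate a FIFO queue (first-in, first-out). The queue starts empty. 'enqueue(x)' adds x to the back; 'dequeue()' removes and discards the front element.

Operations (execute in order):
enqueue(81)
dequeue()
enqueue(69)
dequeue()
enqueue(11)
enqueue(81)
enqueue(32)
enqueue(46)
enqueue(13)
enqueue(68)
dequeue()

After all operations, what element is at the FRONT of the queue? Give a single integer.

enqueue(81): queue = [81]
dequeue(): queue = []
enqueue(69): queue = [69]
dequeue(): queue = []
enqueue(11): queue = [11]
enqueue(81): queue = [11, 81]
enqueue(32): queue = [11, 81, 32]
enqueue(46): queue = [11, 81, 32, 46]
enqueue(13): queue = [11, 81, 32, 46, 13]
enqueue(68): queue = [11, 81, 32, 46, 13, 68]
dequeue(): queue = [81, 32, 46, 13, 68]

Answer: 81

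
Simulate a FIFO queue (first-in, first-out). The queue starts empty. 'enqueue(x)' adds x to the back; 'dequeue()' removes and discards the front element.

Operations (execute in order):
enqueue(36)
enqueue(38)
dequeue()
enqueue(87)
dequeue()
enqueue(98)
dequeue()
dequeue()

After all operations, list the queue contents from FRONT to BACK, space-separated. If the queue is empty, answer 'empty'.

Answer: empty

Derivation:
enqueue(36): [36]
enqueue(38): [36, 38]
dequeue(): [38]
enqueue(87): [38, 87]
dequeue(): [87]
enqueue(98): [87, 98]
dequeue(): [98]
dequeue(): []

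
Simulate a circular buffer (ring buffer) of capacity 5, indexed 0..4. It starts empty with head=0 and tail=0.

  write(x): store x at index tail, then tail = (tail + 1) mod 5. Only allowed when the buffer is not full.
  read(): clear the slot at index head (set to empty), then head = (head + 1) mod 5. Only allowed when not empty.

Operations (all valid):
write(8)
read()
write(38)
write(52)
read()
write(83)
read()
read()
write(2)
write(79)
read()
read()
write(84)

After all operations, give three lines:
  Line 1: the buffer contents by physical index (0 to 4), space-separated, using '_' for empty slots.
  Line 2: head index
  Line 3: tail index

Answer: _ 84 _ _ _
1
2

Derivation:
write(8): buf=[8 _ _ _ _], head=0, tail=1, size=1
read(): buf=[_ _ _ _ _], head=1, tail=1, size=0
write(38): buf=[_ 38 _ _ _], head=1, tail=2, size=1
write(52): buf=[_ 38 52 _ _], head=1, tail=3, size=2
read(): buf=[_ _ 52 _ _], head=2, tail=3, size=1
write(83): buf=[_ _ 52 83 _], head=2, tail=4, size=2
read(): buf=[_ _ _ 83 _], head=3, tail=4, size=1
read(): buf=[_ _ _ _ _], head=4, tail=4, size=0
write(2): buf=[_ _ _ _ 2], head=4, tail=0, size=1
write(79): buf=[79 _ _ _ 2], head=4, tail=1, size=2
read(): buf=[79 _ _ _ _], head=0, tail=1, size=1
read(): buf=[_ _ _ _ _], head=1, tail=1, size=0
write(84): buf=[_ 84 _ _ _], head=1, tail=2, size=1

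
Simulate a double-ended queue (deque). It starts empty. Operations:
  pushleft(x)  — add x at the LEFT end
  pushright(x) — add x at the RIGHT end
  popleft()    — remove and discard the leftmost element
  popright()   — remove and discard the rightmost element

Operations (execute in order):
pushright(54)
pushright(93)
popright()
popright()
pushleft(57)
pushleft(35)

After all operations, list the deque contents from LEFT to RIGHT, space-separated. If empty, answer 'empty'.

Answer: 35 57

Derivation:
pushright(54): [54]
pushright(93): [54, 93]
popright(): [54]
popright(): []
pushleft(57): [57]
pushleft(35): [35, 57]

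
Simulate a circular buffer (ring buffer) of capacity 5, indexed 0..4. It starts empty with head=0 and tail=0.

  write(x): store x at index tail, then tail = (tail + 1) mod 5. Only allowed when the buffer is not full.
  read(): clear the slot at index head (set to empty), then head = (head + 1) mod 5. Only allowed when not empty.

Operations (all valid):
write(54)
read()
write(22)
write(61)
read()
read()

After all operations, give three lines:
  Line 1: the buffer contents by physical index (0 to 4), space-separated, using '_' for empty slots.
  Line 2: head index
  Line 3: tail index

write(54): buf=[54 _ _ _ _], head=0, tail=1, size=1
read(): buf=[_ _ _ _ _], head=1, tail=1, size=0
write(22): buf=[_ 22 _ _ _], head=1, tail=2, size=1
write(61): buf=[_ 22 61 _ _], head=1, tail=3, size=2
read(): buf=[_ _ 61 _ _], head=2, tail=3, size=1
read(): buf=[_ _ _ _ _], head=3, tail=3, size=0

Answer: _ _ _ _ _
3
3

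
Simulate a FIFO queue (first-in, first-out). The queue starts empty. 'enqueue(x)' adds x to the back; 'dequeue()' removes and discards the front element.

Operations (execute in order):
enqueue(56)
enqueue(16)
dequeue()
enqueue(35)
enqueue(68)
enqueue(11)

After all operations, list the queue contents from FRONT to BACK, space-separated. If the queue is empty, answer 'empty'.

Answer: 16 35 68 11

Derivation:
enqueue(56): [56]
enqueue(16): [56, 16]
dequeue(): [16]
enqueue(35): [16, 35]
enqueue(68): [16, 35, 68]
enqueue(11): [16, 35, 68, 11]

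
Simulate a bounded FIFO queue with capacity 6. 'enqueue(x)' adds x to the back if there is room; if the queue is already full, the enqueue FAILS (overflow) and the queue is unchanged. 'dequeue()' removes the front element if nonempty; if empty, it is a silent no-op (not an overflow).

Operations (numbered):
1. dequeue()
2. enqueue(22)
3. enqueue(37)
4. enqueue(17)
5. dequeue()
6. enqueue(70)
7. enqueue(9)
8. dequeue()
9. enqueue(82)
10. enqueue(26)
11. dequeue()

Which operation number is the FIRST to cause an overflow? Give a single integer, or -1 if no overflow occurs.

1. dequeue(): empty, no-op, size=0
2. enqueue(22): size=1
3. enqueue(37): size=2
4. enqueue(17): size=3
5. dequeue(): size=2
6. enqueue(70): size=3
7. enqueue(9): size=4
8. dequeue(): size=3
9. enqueue(82): size=4
10. enqueue(26): size=5
11. dequeue(): size=4

Answer: -1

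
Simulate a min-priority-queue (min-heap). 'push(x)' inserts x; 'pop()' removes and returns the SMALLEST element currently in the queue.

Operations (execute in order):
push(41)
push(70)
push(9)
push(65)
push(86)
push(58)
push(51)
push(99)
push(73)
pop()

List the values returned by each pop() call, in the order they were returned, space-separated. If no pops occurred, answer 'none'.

Answer: 9

Derivation:
push(41): heap contents = [41]
push(70): heap contents = [41, 70]
push(9): heap contents = [9, 41, 70]
push(65): heap contents = [9, 41, 65, 70]
push(86): heap contents = [9, 41, 65, 70, 86]
push(58): heap contents = [9, 41, 58, 65, 70, 86]
push(51): heap contents = [9, 41, 51, 58, 65, 70, 86]
push(99): heap contents = [9, 41, 51, 58, 65, 70, 86, 99]
push(73): heap contents = [9, 41, 51, 58, 65, 70, 73, 86, 99]
pop() → 9: heap contents = [41, 51, 58, 65, 70, 73, 86, 99]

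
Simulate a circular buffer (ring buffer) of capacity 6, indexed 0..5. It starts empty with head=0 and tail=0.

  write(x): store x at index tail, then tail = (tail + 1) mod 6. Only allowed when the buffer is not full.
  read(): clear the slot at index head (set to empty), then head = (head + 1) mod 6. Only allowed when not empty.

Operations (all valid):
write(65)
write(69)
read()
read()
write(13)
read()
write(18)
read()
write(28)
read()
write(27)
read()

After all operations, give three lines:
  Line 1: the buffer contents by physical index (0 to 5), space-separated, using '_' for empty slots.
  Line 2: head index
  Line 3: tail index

Answer: _ _ _ _ _ _
0
0

Derivation:
write(65): buf=[65 _ _ _ _ _], head=0, tail=1, size=1
write(69): buf=[65 69 _ _ _ _], head=0, tail=2, size=2
read(): buf=[_ 69 _ _ _ _], head=1, tail=2, size=1
read(): buf=[_ _ _ _ _ _], head=2, tail=2, size=0
write(13): buf=[_ _ 13 _ _ _], head=2, tail=3, size=1
read(): buf=[_ _ _ _ _ _], head=3, tail=3, size=0
write(18): buf=[_ _ _ 18 _ _], head=3, tail=4, size=1
read(): buf=[_ _ _ _ _ _], head=4, tail=4, size=0
write(28): buf=[_ _ _ _ 28 _], head=4, tail=5, size=1
read(): buf=[_ _ _ _ _ _], head=5, tail=5, size=0
write(27): buf=[_ _ _ _ _ 27], head=5, tail=0, size=1
read(): buf=[_ _ _ _ _ _], head=0, tail=0, size=0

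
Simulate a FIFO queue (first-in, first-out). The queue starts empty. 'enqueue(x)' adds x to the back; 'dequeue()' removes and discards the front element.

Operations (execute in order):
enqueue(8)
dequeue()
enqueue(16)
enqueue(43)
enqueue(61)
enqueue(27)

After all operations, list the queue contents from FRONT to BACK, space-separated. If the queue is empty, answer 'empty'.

Answer: 16 43 61 27

Derivation:
enqueue(8): [8]
dequeue(): []
enqueue(16): [16]
enqueue(43): [16, 43]
enqueue(61): [16, 43, 61]
enqueue(27): [16, 43, 61, 27]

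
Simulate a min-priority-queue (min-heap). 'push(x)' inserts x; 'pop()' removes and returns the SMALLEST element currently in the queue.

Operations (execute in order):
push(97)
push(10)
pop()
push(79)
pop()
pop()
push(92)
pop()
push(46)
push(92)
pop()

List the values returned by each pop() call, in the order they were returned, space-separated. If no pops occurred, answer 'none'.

Answer: 10 79 97 92 46

Derivation:
push(97): heap contents = [97]
push(10): heap contents = [10, 97]
pop() → 10: heap contents = [97]
push(79): heap contents = [79, 97]
pop() → 79: heap contents = [97]
pop() → 97: heap contents = []
push(92): heap contents = [92]
pop() → 92: heap contents = []
push(46): heap contents = [46]
push(92): heap contents = [46, 92]
pop() → 46: heap contents = [92]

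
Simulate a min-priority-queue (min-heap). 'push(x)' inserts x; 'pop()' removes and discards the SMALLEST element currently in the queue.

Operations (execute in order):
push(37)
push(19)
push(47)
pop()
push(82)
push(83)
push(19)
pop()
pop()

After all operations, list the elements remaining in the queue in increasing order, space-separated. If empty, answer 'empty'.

push(37): heap contents = [37]
push(19): heap contents = [19, 37]
push(47): heap contents = [19, 37, 47]
pop() → 19: heap contents = [37, 47]
push(82): heap contents = [37, 47, 82]
push(83): heap contents = [37, 47, 82, 83]
push(19): heap contents = [19, 37, 47, 82, 83]
pop() → 19: heap contents = [37, 47, 82, 83]
pop() → 37: heap contents = [47, 82, 83]

Answer: 47 82 83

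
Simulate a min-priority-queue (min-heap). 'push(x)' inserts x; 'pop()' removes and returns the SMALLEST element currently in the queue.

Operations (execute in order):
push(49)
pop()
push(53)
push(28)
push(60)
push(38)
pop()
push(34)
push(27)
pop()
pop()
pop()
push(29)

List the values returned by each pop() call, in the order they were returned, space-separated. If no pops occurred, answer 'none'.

push(49): heap contents = [49]
pop() → 49: heap contents = []
push(53): heap contents = [53]
push(28): heap contents = [28, 53]
push(60): heap contents = [28, 53, 60]
push(38): heap contents = [28, 38, 53, 60]
pop() → 28: heap contents = [38, 53, 60]
push(34): heap contents = [34, 38, 53, 60]
push(27): heap contents = [27, 34, 38, 53, 60]
pop() → 27: heap contents = [34, 38, 53, 60]
pop() → 34: heap contents = [38, 53, 60]
pop() → 38: heap contents = [53, 60]
push(29): heap contents = [29, 53, 60]

Answer: 49 28 27 34 38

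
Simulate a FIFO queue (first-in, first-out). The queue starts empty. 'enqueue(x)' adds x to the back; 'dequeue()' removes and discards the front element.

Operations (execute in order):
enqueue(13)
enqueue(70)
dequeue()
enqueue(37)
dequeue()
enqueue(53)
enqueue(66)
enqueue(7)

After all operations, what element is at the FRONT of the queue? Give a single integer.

enqueue(13): queue = [13]
enqueue(70): queue = [13, 70]
dequeue(): queue = [70]
enqueue(37): queue = [70, 37]
dequeue(): queue = [37]
enqueue(53): queue = [37, 53]
enqueue(66): queue = [37, 53, 66]
enqueue(7): queue = [37, 53, 66, 7]

Answer: 37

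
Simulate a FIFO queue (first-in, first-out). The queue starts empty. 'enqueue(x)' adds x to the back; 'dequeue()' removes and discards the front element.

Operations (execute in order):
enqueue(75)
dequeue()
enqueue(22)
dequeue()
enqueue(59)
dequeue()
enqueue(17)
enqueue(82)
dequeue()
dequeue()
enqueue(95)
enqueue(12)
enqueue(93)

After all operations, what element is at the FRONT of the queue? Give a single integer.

enqueue(75): queue = [75]
dequeue(): queue = []
enqueue(22): queue = [22]
dequeue(): queue = []
enqueue(59): queue = [59]
dequeue(): queue = []
enqueue(17): queue = [17]
enqueue(82): queue = [17, 82]
dequeue(): queue = [82]
dequeue(): queue = []
enqueue(95): queue = [95]
enqueue(12): queue = [95, 12]
enqueue(93): queue = [95, 12, 93]

Answer: 95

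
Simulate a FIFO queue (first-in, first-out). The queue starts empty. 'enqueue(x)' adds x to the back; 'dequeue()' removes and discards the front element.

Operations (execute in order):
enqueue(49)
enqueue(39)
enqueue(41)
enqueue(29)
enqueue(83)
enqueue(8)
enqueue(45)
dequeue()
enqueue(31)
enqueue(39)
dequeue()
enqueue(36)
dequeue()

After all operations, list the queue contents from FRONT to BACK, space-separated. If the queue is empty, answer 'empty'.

enqueue(49): [49]
enqueue(39): [49, 39]
enqueue(41): [49, 39, 41]
enqueue(29): [49, 39, 41, 29]
enqueue(83): [49, 39, 41, 29, 83]
enqueue(8): [49, 39, 41, 29, 83, 8]
enqueue(45): [49, 39, 41, 29, 83, 8, 45]
dequeue(): [39, 41, 29, 83, 8, 45]
enqueue(31): [39, 41, 29, 83, 8, 45, 31]
enqueue(39): [39, 41, 29, 83, 8, 45, 31, 39]
dequeue(): [41, 29, 83, 8, 45, 31, 39]
enqueue(36): [41, 29, 83, 8, 45, 31, 39, 36]
dequeue(): [29, 83, 8, 45, 31, 39, 36]

Answer: 29 83 8 45 31 39 36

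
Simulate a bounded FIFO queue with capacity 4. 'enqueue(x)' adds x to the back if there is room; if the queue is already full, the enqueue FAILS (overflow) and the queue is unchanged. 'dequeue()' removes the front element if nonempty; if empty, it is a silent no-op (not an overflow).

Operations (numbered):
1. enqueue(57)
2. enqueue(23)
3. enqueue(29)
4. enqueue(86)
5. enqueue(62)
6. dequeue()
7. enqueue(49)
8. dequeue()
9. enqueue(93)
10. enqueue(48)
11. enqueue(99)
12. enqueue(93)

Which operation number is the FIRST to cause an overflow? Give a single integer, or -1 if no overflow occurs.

Answer: 5

Derivation:
1. enqueue(57): size=1
2. enqueue(23): size=2
3. enqueue(29): size=3
4. enqueue(86): size=4
5. enqueue(62): size=4=cap → OVERFLOW (fail)
6. dequeue(): size=3
7. enqueue(49): size=4
8. dequeue(): size=3
9. enqueue(93): size=4
10. enqueue(48): size=4=cap → OVERFLOW (fail)
11. enqueue(99): size=4=cap → OVERFLOW (fail)
12. enqueue(93): size=4=cap → OVERFLOW (fail)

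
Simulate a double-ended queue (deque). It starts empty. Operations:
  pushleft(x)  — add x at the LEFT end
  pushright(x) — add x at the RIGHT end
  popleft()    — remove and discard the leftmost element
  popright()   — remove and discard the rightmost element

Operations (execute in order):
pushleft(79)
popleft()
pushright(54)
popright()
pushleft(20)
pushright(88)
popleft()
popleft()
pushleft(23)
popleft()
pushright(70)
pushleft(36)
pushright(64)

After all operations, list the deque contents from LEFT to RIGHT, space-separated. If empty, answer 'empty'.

Answer: 36 70 64

Derivation:
pushleft(79): [79]
popleft(): []
pushright(54): [54]
popright(): []
pushleft(20): [20]
pushright(88): [20, 88]
popleft(): [88]
popleft(): []
pushleft(23): [23]
popleft(): []
pushright(70): [70]
pushleft(36): [36, 70]
pushright(64): [36, 70, 64]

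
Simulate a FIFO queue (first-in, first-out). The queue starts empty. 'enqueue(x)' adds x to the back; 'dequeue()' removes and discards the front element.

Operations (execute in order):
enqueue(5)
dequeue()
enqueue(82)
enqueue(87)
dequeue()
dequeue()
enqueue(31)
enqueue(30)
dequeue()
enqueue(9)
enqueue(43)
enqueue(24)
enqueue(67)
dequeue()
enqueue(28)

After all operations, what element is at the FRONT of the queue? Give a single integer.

enqueue(5): queue = [5]
dequeue(): queue = []
enqueue(82): queue = [82]
enqueue(87): queue = [82, 87]
dequeue(): queue = [87]
dequeue(): queue = []
enqueue(31): queue = [31]
enqueue(30): queue = [31, 30]
dequeue(): queue = [30]
enqueue(9): queue = [30, 9]
enqueue(43): queue = [30, 9, 43]
enqueue(24): queue = [30, 9, 43, 24]
enqueue(67): queue = [30, 9, 43, 24, 67]
dequeue(): queue = [9, 43, 24, 67]
enqueue(28): queue = [9, 43, 24, 67, 28]

Answer: 9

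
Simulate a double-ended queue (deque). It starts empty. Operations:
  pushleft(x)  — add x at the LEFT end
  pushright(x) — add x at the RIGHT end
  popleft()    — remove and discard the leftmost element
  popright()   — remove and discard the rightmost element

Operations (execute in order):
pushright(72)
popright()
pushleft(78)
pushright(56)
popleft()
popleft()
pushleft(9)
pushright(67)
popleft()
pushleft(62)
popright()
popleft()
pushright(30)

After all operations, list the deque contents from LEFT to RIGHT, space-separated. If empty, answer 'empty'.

pushright(72): [72]
popright(): []
pushleft(78): [78]
pushright(56): [78, 56]
popleft(): [56]
popleft(): []
pushleft(9): [9]
pushright(67): [9, 67]
popleft(): [67]
pushleft(62): [62, 67]
popright(): [62]
popleft(): []
pushright(30): [30]

Answer: 30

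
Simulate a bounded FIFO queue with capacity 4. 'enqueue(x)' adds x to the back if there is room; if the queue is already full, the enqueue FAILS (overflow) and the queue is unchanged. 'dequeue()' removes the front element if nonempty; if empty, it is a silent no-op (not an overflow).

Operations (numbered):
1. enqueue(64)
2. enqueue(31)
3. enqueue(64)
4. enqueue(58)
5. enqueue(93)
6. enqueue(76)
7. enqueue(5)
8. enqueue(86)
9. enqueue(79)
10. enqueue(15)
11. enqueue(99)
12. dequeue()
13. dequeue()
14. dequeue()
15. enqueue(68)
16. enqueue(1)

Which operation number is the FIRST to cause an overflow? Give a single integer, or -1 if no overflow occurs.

Answer: 5

Derivation:
1. enqueue(64): size=1
2. enqueue(31): size=2
3. enqueue(64): size=3
4. enqueue(58): size=4
5. enqueue(93): size=4=cap → OVERFLOW (fail)
6. enqueue(76): size=4=cap → OVERFLOW (fail)
7. enqueue(5): size=4=cap → OVERFLOW (fail)
8. enqueue(86): size=4=cap → OVERFLOW (fail)
9. enqueue(79): size=4=cap → OVERFLOW (fail)
10. enqueue(15): size=4=cap → OVERFLOW (fail)
11. enqueue(99): size=4=cap → OVERFLOW (fail)
12. dequeue(): size=3
13. dequeue(): size=2
14. dequeue(): size=1
15. enqueue(68): size=2
16. enqueue(1): size=3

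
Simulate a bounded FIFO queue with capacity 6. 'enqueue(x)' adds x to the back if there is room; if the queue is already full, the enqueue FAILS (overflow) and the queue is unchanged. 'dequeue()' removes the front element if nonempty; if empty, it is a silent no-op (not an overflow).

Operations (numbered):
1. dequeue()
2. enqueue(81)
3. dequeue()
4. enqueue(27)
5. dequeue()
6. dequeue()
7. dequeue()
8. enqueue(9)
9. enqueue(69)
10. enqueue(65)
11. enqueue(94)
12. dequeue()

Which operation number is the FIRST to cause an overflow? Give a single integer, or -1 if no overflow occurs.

1. dequeue(): empty, no-op, size=0
2. enqueue(81): size=1
3. dequeue(): size=0
4. enqueue(27): size=1
5. dequeue(): size=0
6. dequeue(): empty, no-op, size=0
7. dequeue(): empty, no-op, size=0
8. enqueue(9): size=1
9. enqueue(69): size=2
10. enqueue(65): size=3
11. enqueue(94): size=4
12. dequeue(): size=3

Answer: -1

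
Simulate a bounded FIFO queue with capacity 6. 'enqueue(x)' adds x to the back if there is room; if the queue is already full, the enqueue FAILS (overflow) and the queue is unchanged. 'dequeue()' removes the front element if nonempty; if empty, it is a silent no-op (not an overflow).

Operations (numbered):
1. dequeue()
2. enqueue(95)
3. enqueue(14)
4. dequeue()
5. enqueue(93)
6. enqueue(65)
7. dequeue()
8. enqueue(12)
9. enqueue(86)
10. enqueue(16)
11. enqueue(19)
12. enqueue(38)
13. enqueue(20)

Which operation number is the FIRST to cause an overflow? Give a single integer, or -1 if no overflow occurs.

1. dequeue(): empty, no-op, size=0
2. enqueue(95): size=1
3. enqueue(14): size=2
4. dequeue(): size=1
5. enqueue(93): size=2
6. enqueue(65): size=3
7. dequeue(): size=2
8. enqueue(12): size=3
9. enqueue(86): size=4
10. enqueue(16): size=5
11. enqueue(19): size=6
12. enqueue(38): size=6=cap → OVERFLOW (fail)
13. enqueue(20): size=6=cap → OVERFLOW (fail)

Answer: 12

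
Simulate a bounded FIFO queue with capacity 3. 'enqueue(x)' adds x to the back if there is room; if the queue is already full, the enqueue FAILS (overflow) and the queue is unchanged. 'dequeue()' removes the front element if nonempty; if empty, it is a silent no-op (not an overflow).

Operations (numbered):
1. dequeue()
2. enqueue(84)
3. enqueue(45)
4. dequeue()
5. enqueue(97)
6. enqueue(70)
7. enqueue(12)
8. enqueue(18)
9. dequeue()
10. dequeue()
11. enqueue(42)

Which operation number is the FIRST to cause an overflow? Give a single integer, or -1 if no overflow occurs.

1. dequeue(): empty, no-op, size=0
2. enqueue(84): size=1
3. enqueue(45): size=2
4. dequeue(): size=1
5. enqueue(97): size=2
6. enqueue(70): size=3
7. enqueue(12): size=3=cap → OVERFLOW (fail)
8. enqueue(18): size=3=cap → OVERFLOW (fail)
9. dequeue(): size=2
10. dequeue(): size=1
11. enqueue(42): size=2

Answer: 7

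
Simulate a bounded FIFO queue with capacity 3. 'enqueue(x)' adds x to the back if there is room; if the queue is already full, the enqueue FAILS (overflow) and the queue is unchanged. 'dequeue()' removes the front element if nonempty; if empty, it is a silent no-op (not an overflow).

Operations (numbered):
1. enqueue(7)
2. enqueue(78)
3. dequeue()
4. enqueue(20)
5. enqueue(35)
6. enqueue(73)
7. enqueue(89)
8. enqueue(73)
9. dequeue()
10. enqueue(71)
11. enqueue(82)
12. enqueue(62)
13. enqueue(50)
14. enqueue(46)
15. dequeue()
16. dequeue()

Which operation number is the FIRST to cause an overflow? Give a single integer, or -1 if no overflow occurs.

1. enqueue(7): size=1
2. enqueue(78): size=2
3. dequeue(): size=1
4. enqueue(20): size=2
5. enqueue(35): size=3
6. enqueue(73): size=3=cap → OVERFLOW (fail)
7. enqueue(89): size=3=cap → OVERFLOW (fail)
8. enqueue(73): size=3=cap → OVERFLOW (fail)
9. dequeue(): size=2
10. enqueue(71): size=3
11. enqueue(82): size=3=cap → OVERFLOW (fail)
12. enqueue(62): size=3=cap → OVERFLOW (fail)
13. enqueue(50): size=3=cap → OVERFLOW (fail)
14. enqueue(46): size=3=cap → OVERFLOW (fail)
15. dequeue(): size=2
16. dequeue(): size=1

Answer: 6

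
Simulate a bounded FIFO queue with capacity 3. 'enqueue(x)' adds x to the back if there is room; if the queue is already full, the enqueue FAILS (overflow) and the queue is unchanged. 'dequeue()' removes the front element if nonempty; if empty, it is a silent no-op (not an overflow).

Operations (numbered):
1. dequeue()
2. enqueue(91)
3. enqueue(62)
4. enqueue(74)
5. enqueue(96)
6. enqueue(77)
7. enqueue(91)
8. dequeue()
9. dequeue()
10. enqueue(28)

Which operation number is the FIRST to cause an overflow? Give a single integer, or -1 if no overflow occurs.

1. dequeue(): empty, no-op, size=0
2. enqueue(91): size=1
3. enqueue(62): size=2
4. enqueue(74): size=3
5. enqueue(96): size=3=cap → OVERFLOW (fail)
6. enqueue(77): size=3=cap → OVERFLOW (fail)
7. enqueue(91): size=3=cap → OVERFLOW (fail)
8. dequeue(): size=2
9. dequeue(): size=1
10. enqueue(28): size=2

Answer: 5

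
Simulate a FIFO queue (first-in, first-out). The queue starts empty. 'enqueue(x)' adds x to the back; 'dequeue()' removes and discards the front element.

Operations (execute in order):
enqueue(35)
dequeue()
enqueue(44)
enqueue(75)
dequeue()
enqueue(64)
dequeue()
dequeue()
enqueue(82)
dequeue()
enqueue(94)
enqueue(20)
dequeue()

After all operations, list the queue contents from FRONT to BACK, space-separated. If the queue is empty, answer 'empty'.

Answer: 20

Derivation:
enqueue(35): [35]
dequeue(): []
enqueue(44): [44]
enqueue(75): [44, 75]
dequeue(): [75]
enqueue(64): [75, 64]
dequeue(): [64]
dequeue(): []
enqueue(82): [82]
dequeue(): []
enqueue(94): [94]
enqueue(20): [94, 20]
dequeue(): [20]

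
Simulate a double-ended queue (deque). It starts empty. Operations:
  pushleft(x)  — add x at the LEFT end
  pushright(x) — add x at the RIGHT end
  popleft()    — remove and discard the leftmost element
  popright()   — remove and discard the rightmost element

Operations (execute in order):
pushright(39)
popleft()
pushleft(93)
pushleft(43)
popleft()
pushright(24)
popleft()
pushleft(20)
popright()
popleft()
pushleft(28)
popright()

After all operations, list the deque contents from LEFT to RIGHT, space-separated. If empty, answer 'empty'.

pushright(39): [39]
popleft(): []
pushleft(93): [93]
pushleft(43): [43, 93]
popleft(): [93]
pushright(24): [93, 24]
popleft(): [24]
pushleft(20): [20, 24]
popright(): [20]
popleft(): []
pushleft(28): [28]
popright(): []

Answer: empty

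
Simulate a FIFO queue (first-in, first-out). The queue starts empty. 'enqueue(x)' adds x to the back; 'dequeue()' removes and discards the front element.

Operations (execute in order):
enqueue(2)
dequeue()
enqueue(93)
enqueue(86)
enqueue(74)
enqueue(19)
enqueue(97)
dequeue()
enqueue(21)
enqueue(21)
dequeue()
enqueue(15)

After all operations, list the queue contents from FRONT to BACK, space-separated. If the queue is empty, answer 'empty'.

enqueue(2): [2]
dequeue(): []
enqueue(93): [93]
enqueue(86): [93, 86]
enqueue(74): [93, 86, 74]
enqueue(19): [93, 86, 74, 19]
enqueue(97): [93, 86, 74, 19, 97]
dequeue(): [86, 74, 19, 97]
enqueue(21): [86, 74, 19, 97, 21]
enqueue(21): [86, 74, 19, 97, 21, 21]
dequeue(): [74, 19, 97, 21, 21]
enqueue(15): [74, 19, 97, 21, 21, 15]

Answer: 74 19 97 21 21 15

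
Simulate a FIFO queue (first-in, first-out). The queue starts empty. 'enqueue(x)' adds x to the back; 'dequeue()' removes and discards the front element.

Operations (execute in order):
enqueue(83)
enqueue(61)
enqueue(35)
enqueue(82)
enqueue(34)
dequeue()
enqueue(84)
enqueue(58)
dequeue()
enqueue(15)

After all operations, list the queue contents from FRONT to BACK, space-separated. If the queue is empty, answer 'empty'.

enqueue(83): [83]
enqueue(61): [83, 61]
enqueue(35): [83, 61, 35]
enqueue(82): [83, 61, 35, 82]
enqueue(34): [83, 61, 35, 82, 34]
dequeue(): [61, 35, 82, 34]
enqueue(84): [61, 35, 82, 34, 84]
enqueue(58): [61, 35, 82, 34, 84, 58]
dequeue(): [35, 82, 34, 84, 58]
enqueue(15): [35, 82, 34, 84, 58, 15]

Answer: 35 82 34 84 58 15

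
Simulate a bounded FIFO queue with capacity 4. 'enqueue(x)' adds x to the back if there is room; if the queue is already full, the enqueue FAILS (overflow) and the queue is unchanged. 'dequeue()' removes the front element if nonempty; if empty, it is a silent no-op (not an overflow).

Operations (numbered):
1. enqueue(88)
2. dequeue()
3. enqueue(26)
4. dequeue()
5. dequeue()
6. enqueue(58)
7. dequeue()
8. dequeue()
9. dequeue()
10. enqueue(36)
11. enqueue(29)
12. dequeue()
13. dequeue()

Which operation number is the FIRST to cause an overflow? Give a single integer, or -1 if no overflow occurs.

Answer: -1

Derivation:
1. enqueue(88): size=1
2. dequeue(): size=0
3. enqueue(26): size=1
4. dequeue(): size=0
5. dequeue(): empty, no-op, size=0
6. enqueue(58): size=1
7. dequeue(): size=0
8. dequeue(): empty, no-op, size=0
9. dequeue(): empty, no-op, size=0
10. enqueue(36): size=1
11. enqueue(29): size=2
12. dequeue(): size=1
13. dequeue(): size=0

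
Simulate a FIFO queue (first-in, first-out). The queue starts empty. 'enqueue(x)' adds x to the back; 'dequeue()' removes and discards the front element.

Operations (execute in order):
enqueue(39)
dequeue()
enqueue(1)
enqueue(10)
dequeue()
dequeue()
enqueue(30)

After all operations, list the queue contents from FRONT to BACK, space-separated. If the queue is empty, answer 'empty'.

Answer: 30

Derivation:
enqueue(39): [39]
dequeue(): []
enqueue(1): [1]
enqueue(10): [1, 10]
dequeue(): [10]
dequeue(): []
enqueue(30): [30]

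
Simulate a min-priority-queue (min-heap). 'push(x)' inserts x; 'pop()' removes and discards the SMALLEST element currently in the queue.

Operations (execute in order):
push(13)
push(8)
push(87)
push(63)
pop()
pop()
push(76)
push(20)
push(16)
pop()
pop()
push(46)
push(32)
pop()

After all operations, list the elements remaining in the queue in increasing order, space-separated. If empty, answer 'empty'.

push(13): heap contents = [13]
push(8): heap contents = [8, 13]
push(87): heap contents = [8, 13, 87]
push(63): heap contents = [8, 13, 63, 87]
pop() → 8: heap contents = [13, 63, 87]
pop() → 13: heap contents = [63, 87]
push(76): heap contents = [63, 76, 87]
push(20): heap contents = [20, 63, 76, 87]
push(16): heap contents = [16, 20, 63, 76, 87]
pop() → 16: heap contents = [20, 63, 76, 87]
pop() → 20: heap contents = [63, 76, 87]
push(46): heap contents = [46, 63, 76, 87]
push(32): heap contents = [32, 46, 63, 76, 87]
pop() → 32: heap contents = [46, 63, 76, 87]

Answer: 46 63 76 87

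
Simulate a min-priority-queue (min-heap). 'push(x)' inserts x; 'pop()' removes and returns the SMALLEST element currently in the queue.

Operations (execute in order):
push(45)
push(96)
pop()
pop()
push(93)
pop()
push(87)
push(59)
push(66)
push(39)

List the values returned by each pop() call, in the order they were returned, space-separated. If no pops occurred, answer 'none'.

push(45): heap contents = [45]
push(96): heap contents = [45, 96]
pop() → 45: heap contents = [96]
pop() → 96: heap contents = []
push(93): heap contents = [93]
pop() → 93: heap contents = []
push(87): heap contents = [87]
push(59): heap contents = [59, 87]
push(66): heap contents = [59, 66, 87]
push(39): heap contents = [39, 59, 66, 87]

Answer: 45 96 93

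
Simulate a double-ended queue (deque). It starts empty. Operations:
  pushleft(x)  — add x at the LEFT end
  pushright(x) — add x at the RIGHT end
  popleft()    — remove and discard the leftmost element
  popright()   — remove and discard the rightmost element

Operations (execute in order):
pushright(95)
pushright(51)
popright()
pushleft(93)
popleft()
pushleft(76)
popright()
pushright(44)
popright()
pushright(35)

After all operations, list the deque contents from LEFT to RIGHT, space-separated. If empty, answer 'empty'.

pushright(95): [95]
pushright(51): [95, 51]
popright(): [95]
pushleft(93): [93, 95]
popleft(): [95]
pushleft(76): [76, 95]
popright(): [76]
pushright(44): [76, 44]
popright(): [76]
pushright(35): [76, 35]

Answer: 76 35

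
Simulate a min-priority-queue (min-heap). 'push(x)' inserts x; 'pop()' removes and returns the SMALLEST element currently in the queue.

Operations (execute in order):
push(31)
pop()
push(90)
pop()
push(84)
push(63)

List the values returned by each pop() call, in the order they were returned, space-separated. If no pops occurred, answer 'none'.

Answer: 31 90

Derivation:
push(31): heap contents = [31]
pop() → 31: heap contents = []
push(90): heap contents = [90]
pop() → 90: heap contents = []
push(84): heap contents = [84]
push(63): heap contents = [63, 84]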